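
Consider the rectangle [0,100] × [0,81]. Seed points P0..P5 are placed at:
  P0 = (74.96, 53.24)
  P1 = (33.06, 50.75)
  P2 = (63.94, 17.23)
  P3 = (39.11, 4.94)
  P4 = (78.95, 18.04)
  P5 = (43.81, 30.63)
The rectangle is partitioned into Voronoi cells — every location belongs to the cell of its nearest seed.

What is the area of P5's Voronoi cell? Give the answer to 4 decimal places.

Area of P5's cell: 871.5129

1. box [0,100]×[0,81]: [(0, 0) (100, 0) (100, 81) (0, 81)]
2. ⊥bis P5·P0 via (59.385,41.935): [(0, 0) (89.8232, 0) (31.03, 81) (0, 81)]  |A|=4894.5533
3. ⊥bis P5·P1 via (38.435,40.69): [(0, 20.1544) (0, 0) (89.8232, 0) (54.1818, 49.1034)]  |A|=2751.3158
4. ⊥bis P5·P2 via (53.875,23.93): [(0, 20.1544) (0, 0) (37.9454, 0) (62.7627, 37.2815) (54.1818, 49.1034)]  |A|=1784.2757
5. ⊥bis P5·P3 via (41.46,17.785): [(7.2719, 24.0397) (48.8807, 16.4274) (62.7627, 37.2815) (54.1818, 49.1034)]  |A|=871.5129
6. ⊥bis P5·P4 via (61.38,24.335): [(7.2719, 24.0397) (48.8807, 16.4274) (62.7627, 37.2815) (54.1818, 49.1034)]  |A|=871.5129
7. canonical 4-gon: [(7.2719, 24.0397) (48.8807, 16.4274) (62.7627, 37.2815) (54.1818, 49.1034)]
8. shoelace: 871.5129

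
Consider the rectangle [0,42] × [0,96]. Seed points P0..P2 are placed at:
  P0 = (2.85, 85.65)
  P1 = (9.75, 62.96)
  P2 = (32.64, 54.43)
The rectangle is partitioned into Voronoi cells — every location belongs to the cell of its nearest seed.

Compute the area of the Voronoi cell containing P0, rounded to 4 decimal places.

Area of P0's cell: 673.9363

1. box [0,42]×[0,96]: [(0, 0) (42, 0) (42, 96) (0, 96)]
2. ⊥bis P0·P1 via (6.3,74.305): [(0, 72.3892) (42, 85.1613) (42, 96) (0, 96)]  |A|=723.4394
3. ⊥bis P0·P2 via (17.745,70.04): [(0, 72.3892) (29.6592, 81.4085) (42, 93.184) (42, 96) (0, 96)]  |A|=673.9363
4. canonical 5-gon: [(0, 72.3892) (29.6592, 81.4085) (42, 93.184) (42, 96) (0, 96)]
5. shoelace: 673.9363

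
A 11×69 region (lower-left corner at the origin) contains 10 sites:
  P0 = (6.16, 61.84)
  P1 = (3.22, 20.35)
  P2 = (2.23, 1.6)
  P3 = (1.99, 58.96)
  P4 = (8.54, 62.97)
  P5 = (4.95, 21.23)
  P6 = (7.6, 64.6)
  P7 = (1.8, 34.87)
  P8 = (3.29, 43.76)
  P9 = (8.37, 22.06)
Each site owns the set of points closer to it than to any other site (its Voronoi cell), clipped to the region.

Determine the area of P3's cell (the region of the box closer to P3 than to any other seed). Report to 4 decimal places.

Area of P3's cell: 74.9976

1. box [0,11]×[0,69]: [(0, 0) (11, 0) (11, 69) (0, 69)]
2. ⊥bis P3·P0 via (4.075,60.4): [(0, 66.3003) (0, 0) (11, 0) (11, 50.3732)]  |A|=641.7039
3. ⊥bis P3·P1 via (2.605,39.655): [(0, 66.3003) (0, 39.572) (11, 39.9224) (11, 50.3732)]  |A|=204.4844
4. ⊥bis P3·P2 via (2.11,30.28): [(0, 66.3003) (0, 39.572) (11, 39.9224) (11, 50.3732)]  |A|=204.4844
5. ⊥bis P3·P4 via (5.265,60.965): [(0, 66.3003) (0, 39.572) (11, 39.9224) (11, 50.3732)]  |A|=204.4844
6. ⊥bis P3·P5 via (3.47,40.095): [(0, 66.3003) (0, 39.8228) (11, 40.6857) (11, 50.3732)]  |A|=198.9071
7. ⊥bis P3·P6 via (4.795,61.78): [(0, 66.3003) (0, 39.8228) (11, 40.6857) (11, 50.3732)]  |A|=198.9071
8. ⊥bis P3·P7 via (1.895,46.915): [(0, 66.3003) (0, 46.9299) (11, 46.8432) (11, 50.3732)]  |A|=125.9517
9. ⊥bis P3·P8 via (2.64,51.36): [(9.8902, 51.9801) (0, 66.3003) (0, 51.1342)]  |A|=74.9976
10. ⊥bis P3·P9 via (5.18,40.51): [(9.8902, 51.9801) (0, 66.3003) (0, 51.1342)]  |A|=74.9976
11. canonical 3-gon: [(9.8902, 51.9801) (0, 66.3003) (0, 51.1342)]
12. shoelace: 74.9976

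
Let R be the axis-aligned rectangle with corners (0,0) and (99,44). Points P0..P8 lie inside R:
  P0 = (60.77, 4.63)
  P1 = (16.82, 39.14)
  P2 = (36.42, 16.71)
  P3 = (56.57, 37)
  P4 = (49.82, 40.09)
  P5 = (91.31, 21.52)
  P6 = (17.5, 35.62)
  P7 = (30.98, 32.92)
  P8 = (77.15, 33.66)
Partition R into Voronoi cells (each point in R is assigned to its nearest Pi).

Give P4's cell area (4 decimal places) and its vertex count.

1. box [0,99]×[0,44]: [(0, 0) (99, 0) (99, 44) (0, 44)]
2. ⊥bis P4·P0 via (55.295,22.36): [(0, 5.285) (99, 35.856) (99, 44) (0, 44)]  |A|=2319.5193
3. ⊥bis P4·P1 via (33.32,39.615): [(34.006, 15.786) (99, 35.856) (99, 44) (33.1938, 44)]  |A|=1192.9833
4. ⊥bis P4·P2 via (43.12,28.4): [(33.4839, 33.9228) (54.2315, 22.0316) (99, 35.856) (99, 44) (33.1938, 44)]  |A|=1007.9394
5. ⊥bis P4·P3 via (53.195,38.545): [(33.4839, 33.9228) (47.4221, 25.9343) (55.6922, 44) (33.1938, 44)]  |A|=272.2949
6. ⊥bis P4·P5 via (70.565,30.805): [(33.4839, 33.9228) (47.4221, 25.9343) (55.6922, 44) (33.1938, 44)]  |A|=272.2949
7. ⊥bis P4·P6 via (33.66,37.855): [(33.2946, 40.4969) (34.2658, 33.4747) (47.4221, 25.9343) (55.6922, 44) (33.1938, 44)]  |A|=269.767
8. ⊥bis P4·P7 via (40.4,36.505): [(43.5862, 28.1328) (47.4221, 25.9343) (55.6922, 44) (37.5476, 44)]  |A|=187.6915
9. ⊥bis P4·P8 via (63.485,36.875): [(43.5862, 28.1328) (47.4221, 25.9343) (55.6922, 44) (37.5476, 44)]  |A|=187.6915
10. canonical 4-gon: [(43.5862, 28.1328) (47.4221, 25.9343) (55.6922, 44) (37.5476, 44)]
11. shoelace: 187.6915

Area of P4's cell: 187.6915 (4 vertices)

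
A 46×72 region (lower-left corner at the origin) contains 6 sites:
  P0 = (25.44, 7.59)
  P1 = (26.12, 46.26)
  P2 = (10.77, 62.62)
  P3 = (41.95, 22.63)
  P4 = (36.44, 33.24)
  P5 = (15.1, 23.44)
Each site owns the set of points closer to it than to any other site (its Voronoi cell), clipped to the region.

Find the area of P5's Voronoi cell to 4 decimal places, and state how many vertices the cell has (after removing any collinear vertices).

1. box [0,46]×[0,72]: [(0, 0) (46, 0) (46, 72) (0, 72)]
2. ⊥bis P5·P0 via (20.27,15.515): [(0, 2.2915) (46, 32.3004) (46, 72) (0, 72)]  |A|=2516.3859
3. ⊥bis P5·P1 via (20.61,34.85): [(0, 44.8028) (0, 2.2915) (37.4457, 26.7199)]  |A|=795.932
4. ⊥bis P5·P2 via (12.935,43.03): [(5.3963, 42.1969) (0, 41.6005) (0, 2.2915) (37.4457, 26.7199)]  |A|=787.2918
5. ⊥bis P5·P3 via (28.525,23.035): [(28.7627, 30.913) (5.3963, 42.1969) (0, 41.6005) (0, 2.2915) (28.4593, 20.8574)]  |A|=742.9991
6. ⊥bis P5·P4 via (25.77,28.34): [(28.5053, 22.3836) (23.3989, 33.5032) (5.3963, 42.1969) (0, 41.6005) (0, 2.2915) (28.4593, 20.8574)]  |A|=719.7911
7. canonical 6-gon: [(28.5053, 22.3836) (23.3989, 33.5032) (5.3963, 42.1969) (0, 41.6005) (0, 2.2915) (28.4593, 20.8574)]
8. shoelace: 719.7911

Area of P5's cell: 719.7911 (6 vertices)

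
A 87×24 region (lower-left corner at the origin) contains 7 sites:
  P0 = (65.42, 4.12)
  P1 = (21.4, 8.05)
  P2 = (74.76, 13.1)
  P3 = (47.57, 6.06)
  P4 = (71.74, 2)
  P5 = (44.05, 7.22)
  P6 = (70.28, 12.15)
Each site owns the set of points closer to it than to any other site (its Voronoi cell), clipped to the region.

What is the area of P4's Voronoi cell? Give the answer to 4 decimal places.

1. box [0,87]×[0,24]: [(0, 0) (87, 0) (87, 24) (0, 24)]
2. ⊥bis P4·P0 via (68.58,3.06): [(67.5535, 0) (87, 0) (87, 24) (75.6042, 24)]  |A|=370.1073
3. ⊥bis P4·P1 via (46.57,5.025): [(67.5535, 0) (87, 0) (87, 24) (75.6042, 24)]  |A|=370.1073
4. ⊥bis P4·P2 via (73.25,7.55): [(70.3507, 8.3388) (67.5535, 0) (87, 0) (87, 3.809)]  |A|=112.7887
5. ⊥bis P4·P3 via (59.655,4.03): [(70.3507, 8.3388) (67.5535, 0) (87, 0) (87, 3.809)]  |A|=112.7887
6. ⊥bis P4·P5 via (57.895,4.61): [(70.3507, 8.3388) (67.5535, 0) (87, 0) (87, 3.809)]  |A|=112.7887
7. ⊥bis P4·P6 via (71.01,7.075): [(73.6174, 7.45) (69.8719, 6.9113) (67.5535, 0) (87, 0) (87, 3.809)]  |A|=110.2443
8. canonical 5-gon: [(73.6174, 7.45) (69.8719, 6.9113) (67.5535, 0) (87, 0) (87, 3.809)]
9. shoelace: 110.2443

Area of P4's cell: 110.2443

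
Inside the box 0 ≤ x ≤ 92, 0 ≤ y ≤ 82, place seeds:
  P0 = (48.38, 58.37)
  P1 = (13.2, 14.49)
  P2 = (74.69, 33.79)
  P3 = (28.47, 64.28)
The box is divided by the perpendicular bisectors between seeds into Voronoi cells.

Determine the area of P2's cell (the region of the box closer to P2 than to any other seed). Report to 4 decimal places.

Area of P2's cell: 2455.1863

1. box [0,92]×[0,82]: [(0, 0) (92, 0) (92, 82) (0, 82)]
2. ⊥bis P2·P0 via (61.535,46.08): [(18.485, 0) (92, 0) (92, 78.6892)]  |A|=2892.4196
3. ⊥bis P2·P1 via (43.945,24.14): [(43.2139, 26.4694) (51.5219, 0) (92, 0) (92, 78.6892)]  |A|=2455.1863
4. ⊥bis P2·P3 via (51.58,49.035): [(43.2139, 26.4694) (51.5219, 0) (92, 0) (92, 78.6892)]  |A|=2455.1863
5. canonical 4-gon: [(43.2139, 26.4694) (51.5219, 0) (92, 0) (92, 78.6892)]
6. shoelace: 2455.1863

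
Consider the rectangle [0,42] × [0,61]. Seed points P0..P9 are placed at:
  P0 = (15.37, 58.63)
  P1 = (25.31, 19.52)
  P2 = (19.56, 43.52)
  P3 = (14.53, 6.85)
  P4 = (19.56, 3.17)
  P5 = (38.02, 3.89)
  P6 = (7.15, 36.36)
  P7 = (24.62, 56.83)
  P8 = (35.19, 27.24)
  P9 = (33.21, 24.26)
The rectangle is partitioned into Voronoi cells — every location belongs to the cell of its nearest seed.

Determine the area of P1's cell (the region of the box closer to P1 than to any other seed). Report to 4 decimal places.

Area of P1's cell: 285.9397

1. box [0,42]×[0,61]: [(0, 0) (42, 0) (42, 61) (0, 61)]
2. ⊥bis P1·P0 via (20.34,39.075): [(0, 33.9055) (0, 0) (42, 0) (42, 44.58)]  |A|=1648.1952
3. ⊥bis P1·P2 via (22.435,31.52): [(0, 26.1449) (0, 0) (42, 0) (42, 36.2074)]  |A|=1309.4003
4. ⊥bis P1·P3 via (19.92,13.185): [(3.6578, 27.0213) (35.4167, 0) (42, 0) (42, 36.2074)]  |A|=783.081
5. ⊥bis P1·P4 via (22.435,11.345): [(3.6578, 27.0213) (21.8343, 11.5563) (42, 4.4643) (42, 36.2074)]  |A|=700.0284
6. ⊥bis P1·P5 via (31.665,11.705): [(3.6578, 27.0213) (21.8343, 11.5563) (28.5693, 9.1877) (42, 20.1092) (42, 36.2074)]  |A|=594.9678
7. ⊥bis P1·P6 via (16.23,27.94): [(18.7257, 30.6313) (10.2092, 21.4472) (21.8343, 11.5563) (28.5693, 9.1877) (42, 20.1092) (42, 36.2074)]  |A|=541.1481
8. ⊥bis P1·P7 via (24.965,38.175): [(18.7257, 30.6313) (10.2092, 21.4472) (21.8343, 11.5563) (28.5693, 9.1877) (42, 20.1092) (42, 36.2074)]  |A|=541.1481
9. ⊥bis P1·P8 via (30.25,23.38): [(23.6602, 31.8135) (18.7257, 30.6313) (10.2092, 21.4472) (21.8343, 11.5563) (28.5693, 9.1877) (36.378, 15.5375)]  |A|=318.7058
10. ⊥bis P1·P9 via (29.26,21.89): [(23.3504, 31.7393) (18.7257, 30.6313) (10.2092, 21.4472) (21.8343, 11.5563) (28.5693, 9.1877) (34.1557, 13.7304)]  |A|=285.9397
11. canonical 6-gon: [(23.3504, 31.7393) (18.7257, 30.6313) (10.2092, 21.4472) (21.8343, 11.5563) (28.5693, 9.1877) (34.1557, 13.7304)]
12. shoelace: 285.9397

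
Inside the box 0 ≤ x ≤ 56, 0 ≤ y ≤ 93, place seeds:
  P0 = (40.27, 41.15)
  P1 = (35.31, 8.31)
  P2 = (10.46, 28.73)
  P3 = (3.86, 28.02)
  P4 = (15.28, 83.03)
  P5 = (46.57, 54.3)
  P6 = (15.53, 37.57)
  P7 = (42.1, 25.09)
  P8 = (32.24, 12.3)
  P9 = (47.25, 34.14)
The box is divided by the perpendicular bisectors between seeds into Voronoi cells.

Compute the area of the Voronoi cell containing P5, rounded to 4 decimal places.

Area of P5's cell: 921.3839

1. box [0,56]×[0,93]: [(0, 0) (56, 0) (56, 93) (0, 93)]
2. ⊥bis P5·P0 via (43.42,47.725): [(0, 68.527) (56, 41.6981) (56, 93) (0, 93)]  |A|=2121.6984
3. ⊥bis P5·P1 via (40.94,31.305): [(0, 68.527) (56, 41.6981) (56, 93) (0, 93)]  |A|=2121.6984
4. ⊥bis P5·P2 via (28.515,41.515): [(0, 81.7839) (14.2072, 61.7205) (56, 41.6981) (56, 93) (0, 93)]  |A|=2027.5262
5. ⊥bis P5·P3 via (25.215,41.16): [(0, 82.1392) (1.6679, 79.4286) (14.2072, 61.7205) (56, 41.6981) (56, 93) (0, 93)]  |A|=2027.2299
6. ⊥bis P5·P4 via (30.925,68.665): [(21.3893, 58.2796) (56, 41.6981) (56, 93) (53.269, 93)]  |A|=935.2077
7. ⊥bis P5·P6 via (31.05,45.935): [(23.2842, 60.3433) (25.4433, 56.3374) (56, 41.6981) (56, 93) (53.269, 93)]  |A|=929.1845
8. ⊥bis P5·P7 via (44.335,39.695): [(23.2842, 60.3433) (25.4433, 56.3374) (56, 41.6981) (56, 93) (53.269, 93)]  |A|=929.1845
9. ⊥bis P5·P8 via (39.405,33.3): [(23.2842, 60.3433) (25.4433, 56.3374) (56, 41.6981) (56, 93) (53.269, 93)]  |A|=929.1845
10. ⊥bis P5·P9 via (46.91,44.22): [(23.2842, 60.3433) (25.4433, 56.3374) (50.4843, 44.3406) (56, 44.5266) (56, 93) (53.269, 93)]  |A|=921.3839
11. canonical 6-gon: [(23.2842, 60.3433) (25.4433, 56.3374) (50.4843, 44.3406) (56, 44.5266) (56, 93) (53.269, 93)]
12. shoelace: 921.3839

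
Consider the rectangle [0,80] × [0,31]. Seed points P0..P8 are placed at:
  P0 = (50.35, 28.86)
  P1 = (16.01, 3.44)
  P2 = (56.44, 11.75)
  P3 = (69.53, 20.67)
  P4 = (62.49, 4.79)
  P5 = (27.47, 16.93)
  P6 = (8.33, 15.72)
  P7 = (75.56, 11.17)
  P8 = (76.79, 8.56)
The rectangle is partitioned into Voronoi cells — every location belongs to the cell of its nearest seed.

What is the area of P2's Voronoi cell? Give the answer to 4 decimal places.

Area of P2's cell: 353.9341

1. box [0,80]×[0,31]: [(0, 0) (80, 0) (80, 31) (0, 31)]
2. ⊥bis P2·P0 via (53.395,20.305): [(0, 1.3) (0, 0) (80, 0) (80, 29.7746)]  |A|=1242.9831
3. ⊥bis P2·P1 via (36.225,7.595): [(34.9612, 13.7438) (37.7861, 0) (80, 0) (80, 29.7746)]  |A|=960.596
4. ⊥bis P2·P3 via (62.985,16.21): [(58.8673, 22.2528) (34.9612, 13.7438) (37.7861, 0) (74.0311, 0)]  |A|=579.5742
5. ⊥bis P2·P4 via (59.465,8.27): [(65.0735, 13.1452) (58.8673, 22.2528) (34.9612, 13.7438) (37.7861, 0) (49.9511, 0)]  |A|=421.3062
6. ⊥bis P2·P5 via (41.955,14.34): [(65.0735, 13.1452) (58.8673, 22.2528) (42.3165, 16.3618) (39.3909, 0) (49.9511, 0)]  |A|=353.9341
7. ⊥bis P2·P6 via (32.385,13.735): [(65.0735, 13.1452) (58.8673, 22.2528) (42.3165, 16.3618) (39.3909, 0) (49.9511, 0)]  |A|=353.9341
8. ⊥bis P2·P7 via (66,11.46): [(65.0735, 13.1452) (58.8673, 22.2528) (42.3165, 16.3618) (39.3909, 0) (49.9511, 0)]  |A|=353.9341
9. ⊥bis P2·P8 via (66.615,10.155): [(65.0735, 13.1452) (58.8673, 22.2528) (42.3165, 16.3618) (39.3909, 0) (49.9511, 0)]  |A|=353.9341
10. canonical 5-gon: [(65.0735, 13.1452) (58.8673, 22.2528) (42.3165, 16.3618) (39.3909, 0) (49.9511, 0)]
11. shoelace: 353.9341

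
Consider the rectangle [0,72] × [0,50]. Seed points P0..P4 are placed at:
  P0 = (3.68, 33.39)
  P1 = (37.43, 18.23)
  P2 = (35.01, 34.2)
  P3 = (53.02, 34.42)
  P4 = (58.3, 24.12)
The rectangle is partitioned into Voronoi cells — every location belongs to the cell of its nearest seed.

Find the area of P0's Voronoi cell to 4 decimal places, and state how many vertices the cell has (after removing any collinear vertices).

1. box [0,72]×[0,50]: [(0, 0) (72, 0) (72, 50) (0, 50)]
2. ⊥bis P0·P1 via (20.555,25.81): [(0, 0) (8.9615, 0) (31.4208, 50) (0, 50)]  |A|=1009.558
3. ⊥bis P0·P2 via (19.345,33.795): [(0, 0) (8.9615, 0) (19.6061, 23.6974) (18.926, 50) (0, 50)]  |A|=845.2359
4. ⊥bis P0·P3 via (28.35,33.905): [(0, 0) (8.9615, 0) (19.6061, 23.6974) (18.926, 50) (0, 50)]  |A|=845.2359
5. ⊥bis P0·P4 via (30.99,28.755): [(0, 0) (8.9615, 0) (19.6061, 23.6974) (18.926, 50) (0, 50)]  |A|=845.2359
6. canonical 5-gon: [(0, 0) (8.9615, 0) (19.6061, 23.6974) (18.926, 50) (0, 50)]
7. shoelace: 845.2359

Area of P0's cell: 845.2359 (5 vertices)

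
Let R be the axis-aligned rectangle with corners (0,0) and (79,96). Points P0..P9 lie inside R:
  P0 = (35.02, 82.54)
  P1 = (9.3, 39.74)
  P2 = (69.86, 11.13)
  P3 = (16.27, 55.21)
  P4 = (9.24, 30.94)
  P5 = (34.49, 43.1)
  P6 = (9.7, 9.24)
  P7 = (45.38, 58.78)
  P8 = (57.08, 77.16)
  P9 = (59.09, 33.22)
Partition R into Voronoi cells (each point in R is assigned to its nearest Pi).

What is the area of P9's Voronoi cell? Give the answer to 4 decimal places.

1. box [0,79]×[0,96]: [(0, 0) (79, 0) (79, 96) (0, 96)]
2. ⊥bis P9·P0 via (47.055,57.88): [(0, 34.9154) (0, 0) (79, 0) (79, 73.4704)]  |A|=4281.2374
3. ⊥bis P9·P1 via (34.195,36.48): [(36.3107, 52.6364) (29.4179, 0) (79, 0) (79, 73.4704)]  |A|=2873.1095
4. ⊥bis P9·P2 via (64.475,22.175): [(36.3107, 52.6364) (30.1289, 5.4295) (79, 29.2567) (79, 73.4704)]  |A|=2023.6031
5. ⊥bis P9·P3 via (37.68,44.215): [(43.9092, 56.3447) (34.3618, 37.7536) (30.1289, 5.4295) (79, 29.2567) (79, 73.4704)]  |A|=1970.6734
6. ⊥bis P9·P4 via (34.165,32.08): [(43.9092, 56.3447) (34.3618, 37.7536) (34.0236, 35.1712) (35.2693, 7.9357) (79, 29.2567) (79, 73.4704)]  |A|=1899.1125
7. ⊥bis P9·P5 via (46.79,38.16): [(56.5763, 62.5268) (35.2061, 9.3175) (35.2693, 7.9357) (79, 29.2567) (79, 73.4704)]  |A|=1478.6712
8. ⊥bis P9·P6 via (34.395,21.23): [(56.5763, 62.5268) (37.4573, 14.9228) (39.7815, 10.1357) (79, 29.2567) (79, 73.4704)]  |A|=1463.5819
9. ⊥bis P9·P7 via (52.235,46): [(49.3082, 44.4301) (37.4573, 14.9228) (39.7815, 10.1357) (79, 29.2567) (79, 60.3563)]  |A|=1105.766
10. ⊥bis P9·P8 via (58.085,55.19): [(70.4202, 55.7543) (49.3082, 44.4301) (37.4573, 14.9228) (39.7815, 10.1357) (79, 29.2567) (79, 56.1467)]  |A|=1087.7072
11. canonical 6-gon: [(70.4202, 55.7543) (49.3082, 44.4301) (37.4573, 14.9228) (39.7815, 10.1357) (79, 29.2567) (79, 56.1467)]
12. shoelace: 1087.7072

Area of P9's cell: 1087.7072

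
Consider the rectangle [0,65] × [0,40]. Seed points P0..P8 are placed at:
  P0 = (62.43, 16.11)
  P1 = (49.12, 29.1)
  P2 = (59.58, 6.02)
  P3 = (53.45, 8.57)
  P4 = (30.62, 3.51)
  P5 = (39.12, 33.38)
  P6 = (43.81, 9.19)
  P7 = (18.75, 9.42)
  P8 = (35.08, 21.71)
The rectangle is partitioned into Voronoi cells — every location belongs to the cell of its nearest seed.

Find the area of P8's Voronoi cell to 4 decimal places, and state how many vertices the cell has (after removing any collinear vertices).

Area of P8's cell: 354.7991 (5 vertices)

1. box [0,65]×[0,40]: [(0, 0) (65, 0) (65, 40) (0, 40)]
2. ⊥bis P8·P0 via (48.755,18.91): [(0, 0) (44.8831, 0) (53.0732, 40) (0, 40)]  |A|=1959.1272
3. ⊥bis P8·P1 via (42.1,25.405): [(0, 0) (44.8831, 0) (47.8486, 14.4834) (34.4179, 40) (0, 40)]  |A|=1721.1162
4. ⊥bis P8·P2 via (47.33,13.865): [(0, 0) (38.4507, 0) (47.7933, 14.5885) (34.4179, 40) (0, 40)]  |A|=1673.6405
5. ⊥bis P8·P3 via (44.265,15.14): [(0, 0) (33.4354, 0) (46.1304, 17.7478) (34.4179, 40) (0, 40)]  |A|=1602.2467
6. ⊥bis P8·P4 via (32.85,12.61): [(0, 20.6601) (41.0227, 10.6072) (46.1304, 17.7478) (34.4179, 40) (0, 40)]  |A|=1001.1522
7. ⊥bis P8·P5 via (37.1,27.545): [(0, 20.6601) (41.0227, 10.6072) (46.1304, 17.7478) (41.8367, 25.9052) (1.1223, 40) (0, 40)]  |A|=766.5053
8. ⊥bis P8·P6 via (39.445,15.45): [(0, 20.6601) (34.7162, 12.1527) (45.2202, 19.477) (41.8367, 25.9052) (1.1223, 40) (0, 40)]  |A|=727.6277
9. ⊥bis P8·P7 via (26.915,15.565): [(28.2997, 13.7251) (34.7162, 12.1527) (45.2202, 19.477) (41.8367, 25.9052) (11.1335, 36.5343)]  |A|=354.7991
10. canonical 5-gon: [(28.2997, 13.7251) (34.7162, 12.1527) (45.2202, 19.477) (41.8367, 25.9052) (11.1335, 36.5343)]
11. shoelace: 354.7991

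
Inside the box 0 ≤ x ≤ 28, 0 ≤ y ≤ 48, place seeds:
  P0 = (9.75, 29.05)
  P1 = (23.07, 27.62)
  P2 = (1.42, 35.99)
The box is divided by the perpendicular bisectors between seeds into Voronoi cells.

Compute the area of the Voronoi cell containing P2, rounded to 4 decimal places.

Area of P2's cell: 204.9977

1. box [0,28]×[0,48]: [(0, 0) (28, 0) (28, 48) (0, 48)]
2. ⊥bis P2·P0 via (5.585,32.52): [(0, 25.8164) (18.4819, 48) (0, 48)]  |A|=204.9977
3. ⊥bis P2·P1 via (12.245,31.805): [(0, 25.8164) (18.4819, 48) (0, 48)]  |A|=204.9977
4. canonical 3-gon: [(0, 25.8164) (18.4819, 48) (0, 48)]
5. shoelace: 204.9977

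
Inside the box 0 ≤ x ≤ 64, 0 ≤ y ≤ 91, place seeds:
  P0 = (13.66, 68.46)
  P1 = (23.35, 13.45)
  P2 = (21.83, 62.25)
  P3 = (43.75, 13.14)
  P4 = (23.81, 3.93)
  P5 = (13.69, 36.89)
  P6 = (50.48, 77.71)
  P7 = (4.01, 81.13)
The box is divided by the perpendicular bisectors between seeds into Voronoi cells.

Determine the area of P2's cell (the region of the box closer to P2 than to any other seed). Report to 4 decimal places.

Area of P2's cell: 776.3763

1. box [0,64]×[0,91]: [(0, 0) (64, 0) (64, 91) (0, 91)]
2. ⊥bis P2·P0 via (17.745,65.355): [(0, 42.0093) (0, 0) (64, 0) (64, 91) (37.2377, 91)]  |A|=4911.8497
3. ⊥bis P2·P1 via (22.59,37.85): [(0, 42.0093) (0, 37.1464) (64, 39.1398) (64, 91) (37.2377, 91)]  |A|=2470.6914
4. ⊥bis P2·P3 via (32.79,37.695): [(0, 42.0093) (0, 37.1464) (33.9285, 38.2032) (64, 51.6254) (64, 91) (37.2377, 91)]  |A|=2282.961
5. ⊥bis P2·P4 via (22.82,33.09): [(0, 42.0093) (0, 37.1464) (33.9285, 38.2032) (64, 51.6254) (64, 91) (37.2377, 91)]  |A|=2282.961
6. ⊥bis P2·P5 via (17.76,49.57): [(8.1029, 52.6697) (41.9787, 41.7963) (64, 51.6254) (64, 91) (37.2377, 91)]  |A|=1899.5718
7. ⊥bis P2·P6 via (36.155,69.98): [(29.9711, 81.4399) (8.1029, 52.6697) (41.9787, 41.7963) (49.5418, 45.1721)]  |A|=776.3763
8. ⊥bis P2·P7 via (12.92,71.69): [(29.9711, 81.4399) (8.1029, 52.6697) (41.9787, 41.7963) (49.5418, 45.1721)]  |A|=776.3763
9. canonical 4-gon: [(29.9711, 81.4399) (8.1029, 52.6697) (41.9787, 41.7963) (49.5418, 45.1721)]
10. shoelace: 776.3763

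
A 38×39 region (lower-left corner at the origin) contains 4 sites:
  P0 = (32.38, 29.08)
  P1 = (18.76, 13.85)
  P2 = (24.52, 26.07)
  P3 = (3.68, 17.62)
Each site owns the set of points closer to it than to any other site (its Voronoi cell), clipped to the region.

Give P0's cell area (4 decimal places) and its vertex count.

1. box [0,38]×[0,39]: [(0, 0) (38, 0) (38, 39) (0, 39)]
2. ⊥bis P0·P1 via (25.57,21.465): [(38, 10.349) (38, 39) (5.9622, 39)]  |A|=458.9572
3. ⊥bis P0·P2 via (28.45,27.575): [(33.5085, 14.3657) (38, 10.349) (38, 39) (24.0748, 39)]  |A|=235.8617
4. ⊥bis P0·P3 via (18.03,23.35): [(33.5085, 14.3657) (38, 10.349) (38, 39) (24.0748, 39)]  |A|=235.8617
5. canonical 4-gon: [(33.5085, 14.3657) (38, 10.349) (38, 39) (24.0748, 39)]
6. shoelace: 235.8617

Area of P0's cell: 235.8617 (4 vertices)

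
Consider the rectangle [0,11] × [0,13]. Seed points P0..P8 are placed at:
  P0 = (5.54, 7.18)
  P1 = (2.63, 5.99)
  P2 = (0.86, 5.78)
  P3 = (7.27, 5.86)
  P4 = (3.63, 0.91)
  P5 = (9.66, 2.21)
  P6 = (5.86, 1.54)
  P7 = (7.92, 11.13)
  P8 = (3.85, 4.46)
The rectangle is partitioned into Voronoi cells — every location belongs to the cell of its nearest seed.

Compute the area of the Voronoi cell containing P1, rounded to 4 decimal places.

Area of P1's cell: 13.0526

1. box [0,11]×[0,13]: [(0, 0) (11, 0) (11, 13) (0, 13)]
2. ⊥bis P1·P0 via (4.085,6.585): [(0, 0) (6.7778, 0) (1.4617, 13) (0, 13)]  |A|=53.5569
3. ⊥bis P1·P2 via (1.745,5.885): [(2.4432, 0) (6.7778, 0) (1.4617, 13) (0.9008, 13)]  |A|=31.8204
4. ⊥bis P1·P3 via (4.95,5.925): [(2.4432, 0) (4.784, 0) (4.9118, 4.5631) (1.4617, 13) (0.9008, 13)]  |A|=27.2714
5. ⊥bis P1·P4 via (3.13,3.45): [(2.0589, 3.2392) (4.8904, 3.7965) (4.9118, 4.5631) (1.4617, 13) (0.9008, 13)]  |A|=18.1352
6. ⊥bis P1·P5 via (6.145,4.1): [(2.0589, 3.2392) (4.8904, 3.7965) (4.9118, 4.5631) (1.4617, 13) (0.9008, 13)]  |A|=18.1352
7. ⊥bis P1·P6 via (4.245,3.765): [(2.0589, 3.2392) (4.0644, 3.6339) (4.9029, 4.2425) (4.9118, 4.5631) (1.4617, 13) (0.9008, 13)]  |A|=17.952
8. ⊥bis P1·P7 via (5.275,8.56): [(2.0589, 3.2392) (4.0644, 3.6339) (4.9029, 4.2425) (4.9118, 4.5631) (1.8256, 12.11) (0.9609, 13) (0.9008, 13)]  |A|=17.7292
9. ⊥bis P1·P8 via (3.24,5.225): [(1.9457, 4.193) (4.2966, 6.0675) (1.8256, 12.11) (0.9609, 13) (0.9008, 13)]  |A|=13.0526
10. canonical 5-gon: [(1.9457, 4.193) (4.2966, 6.0675) (1.8256, 12.11) (0.9609, 13) (0.9008, 13)]
11. shoelace: 13.0526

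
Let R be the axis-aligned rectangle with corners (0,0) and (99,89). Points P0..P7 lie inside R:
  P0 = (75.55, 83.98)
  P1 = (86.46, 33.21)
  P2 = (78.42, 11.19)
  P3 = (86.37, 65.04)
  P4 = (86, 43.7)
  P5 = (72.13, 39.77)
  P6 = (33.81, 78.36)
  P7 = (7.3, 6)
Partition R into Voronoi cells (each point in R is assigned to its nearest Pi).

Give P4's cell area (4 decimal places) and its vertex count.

1. box [0,99]×[0,89]: [(0, 0) (99, 0) (99, 89) (0, 89)]
2. ⊥bis P4·P0 via (80.775,63.84): [(0, 42.8842) (0, 0) (99, 0) (99, 68.5682)]  |A|=5516.8941
3. ⊥bis P4·P1 via (86.23,38.455): [(0, 42.8842) (0, 34.6737) (99, 39.015) (99, 68.5682)]  |A|=1869.3042
4. ⊥bis P4·P2 via (82.21,27.445): [(7.5697, 44.8481) (43.1006, 36.5637) (99, 39.015) (99, 68.5682)]  |A|=1626.1218
5. ⊥bis P4·P3 via (86.185,54.37): [(46.8981, 55.0512) (7.5697, 44.8481) (43.1006, 36.5637) (99, 39.015) (99, 54.1478)]  |A|=1250.457
6. ⊥bis P4·P5 via (79.065,41.735): [(75.4321, 54.5564) (80.0709, 38.1849) (99, 39.015) (99, 54.1478)]  |A|=335.1988
7. ⊥bis P4·P6 via (59.905,61.03): [(75.4321, 54.5564) (80.0709, 38.1849) (99, 39.015) (99, 54.1478)]  |A|=335.1988
8. ⊥bis P4·P7 via (46.65,24.85): [(75.4321, 54.5564) (80.0709, 38.1849) (99, 39.015) (99, 54.1478)]  |A|=335.1988
9. canonical 4-gon: [(75.4321, 54.5564) (80.0709, 38.1849) (99, 39.015) (99, 54.1478)]
10. shoelace: 335.1988

Area of P4's cell: 335.1988 (4 vertices)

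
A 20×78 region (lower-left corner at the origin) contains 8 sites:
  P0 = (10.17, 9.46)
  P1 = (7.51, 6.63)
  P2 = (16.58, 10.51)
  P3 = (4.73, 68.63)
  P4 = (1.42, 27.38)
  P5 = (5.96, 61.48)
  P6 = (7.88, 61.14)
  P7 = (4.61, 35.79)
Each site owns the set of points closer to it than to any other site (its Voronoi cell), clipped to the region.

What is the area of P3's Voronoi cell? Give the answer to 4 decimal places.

Area of P3's cell: 223.9415

1. box [0,20]×[0,78]: [(0, 0) (20, 0) (20, 78) (0, 78)]
2. ⊥bis P3·P0 via (7.45,39.045): [(0, 38.3601) (20, 40.1988) (20, 78) (0, 78)]  |A|=774.4111
3. ⊥bis P3·P1 via (6.12,37.63): [(0, 38.3601) (20, 40.1988) (20, 78) (0, 78)]  |A|=774.4111
4. ⊥bis P3·P2 via (10.655,39.57): [(0, 38.3601) (8.5975, 39.1505) (20, 41.4753) (20, 78) (0, 78)]  |A|=767.1334
5. ⊥bis P3·P4 via (3.075,48.005): [(0, 48.2517) (20, 46.6469) (20, 78) (0, 78)]  |A|=611.0136
6. ⊥bis P3·P5 via (5.345,65.055): [(0, 64.1355) (20, 67.5761) (20, 78) (0, 78)]  |A|=242.8842
7. ⊥bis P3·P6 via (6.305,64.885): [(0, 64.1355) (7.6535, 65.4521) (20, 70.6446) (20, 78) (0, 78)]  |A|=223.9415
8. ⊥bis P3·P7 via (4.67,52.21): [(0, 64.1355) (7.6535, 65.4521) (20, 70.6446) (20, 78) (0, 78)]  |A|=223.9415
9. canonical 5-gon: [(0, 64.1355) (7.6535, 65.4521) (20, 70.6446) (20, 78) (0, 78)]
10. shoelace: 223.9415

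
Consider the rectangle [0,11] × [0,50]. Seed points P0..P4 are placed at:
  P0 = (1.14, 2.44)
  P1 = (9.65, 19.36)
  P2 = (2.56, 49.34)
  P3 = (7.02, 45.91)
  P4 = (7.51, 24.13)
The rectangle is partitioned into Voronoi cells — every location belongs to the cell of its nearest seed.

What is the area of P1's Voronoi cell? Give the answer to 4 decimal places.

Area of P1's cell: 104.6761

1. box [0,11]×[0,50]: [(0, 0) (11, 0) (11, 50) (0, 50)]
2. ⊥bis P1·P0 via (5.395,10.9): [(0, 13.6134) (11, 8.0809) (11, 50) (0, 50)]  |A|=430.6809
3. ⊥bis P1·P2 via (6.105,34.35): [(0, 32.9062) (0, 13.6134) (11, 8.0809) (11, 35.5076)]  |A|=256.9571
4. ⊥bis P1·P3 via (8.335,32.635): [(0, 31.8093) (0, 13.6134) (11, 8.0809) (11, 32.899)]  |A|=236.5768
5. ⊥bis P1·P4 via (8.58,21.745): [(0, 17.8957) (0, 13.6134) (11, 8.0809) (11, 22.8307)]  |A|=104.6761
6. canonical 4-gon: [(0, 17.8957) (0, 13.6134) (11, 8.0809) (11, 22.8307)]
7. shoelace: 104.6761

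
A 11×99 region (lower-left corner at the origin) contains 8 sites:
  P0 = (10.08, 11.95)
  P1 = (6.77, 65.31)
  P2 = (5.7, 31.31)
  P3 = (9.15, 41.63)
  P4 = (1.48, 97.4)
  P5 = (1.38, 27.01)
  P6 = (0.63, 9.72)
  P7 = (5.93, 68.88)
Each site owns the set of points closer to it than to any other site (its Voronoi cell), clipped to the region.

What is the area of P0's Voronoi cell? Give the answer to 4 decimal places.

Area of P0's cell: 111.4187

1. box [0,11]×[0,99]: [(0, 0) (11, 0) (11, 99) (0, 99)]
2. ⊥bis P0·P1 via (8.425,38.63): [(0, 38.1074) (0, 0) (11, 0) (11, 38.7897)]  |A|=422.9341
3. ⊥bis P0·P2 via (7.89,21.63): [(0, 19.845) (0, 0) (11, 0) (11, 22.3336)]  |A|=231.9822
4. ⊥bis P0·P3 via (9.615,26.79): [(0, 19.845) (0, 0) (11, 0) (11, 22.3336)]  |A|=231.9822
5. ⊥bis P0·P4 via (5.78,54.675): [(0, 19.845) (0, 0) (11, 0) (11, 22.3336)]  |A|=231.9822
6. ⊥bis P0·P5 via (5.73,19.48): [(10.4571, 22.2108) (0, 16.1698) (0, 0) (11, 0) (11, 22.3336)]  |A|=212.7666
7. ⊥bis P0·P6 via (5.355,10.835): [(10.4571, 22.2108) (3.6047, 18.2522) (7.9118, 0) (11, 0) (11, 22.3336)]  |A|=111.4187
8. ⊥bis P0·P7 via (8.005,40.415): [(10.4571, 22.2108) (3.6047, 18.2522) (7.9118, 0) (11, 0) (11, 22.3336)]  |A|=111.4187
9. canonical 5-gon: [(10.4571, 22.2108) (3.6047, 18.2522) (7.9118, 0) (11, 0) (11, 22.3336)]
10. shoelace: 111.4187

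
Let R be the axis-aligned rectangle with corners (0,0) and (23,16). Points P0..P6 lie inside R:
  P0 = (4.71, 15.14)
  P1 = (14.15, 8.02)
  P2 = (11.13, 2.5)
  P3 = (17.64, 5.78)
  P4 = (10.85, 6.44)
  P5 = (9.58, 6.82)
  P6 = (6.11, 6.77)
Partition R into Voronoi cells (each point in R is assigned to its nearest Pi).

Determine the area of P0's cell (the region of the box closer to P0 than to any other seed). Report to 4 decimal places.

1. box [0,23]×[0,16]: [(0, 0) (23, 0) (23, 16) (0, 16)]
2. ⊥bis P0·P1 via (9.43,11.58): [(0, 0) (0.6959, 0) (12.7637, 16) (0, 16)]  |A|=107.6773
3. ⊥bis P0·P2 via (7.92,8.82): [(0, 4.7973) (6.9933, 8.3493) (12.7637, 16) (0, 16)]  |A|=87.9974
4. ⊥bis P0·P3 via (11.175,10.46): [(0, 4.7973) (6.9933, 8.3493) (12.7637, 16) (0, 16)]  |A|=87.9974
5. ⊥bis P0·P4 via (7.78,10.79): [(0, 5.2993) (10.0339, 12.3807) (12.7637, 16) (0, 16)]  |A|=76.7829
6. ⊥bis P0·P5 via (7.145,10.98): [(0, 6.7978) (10.4259, 12.9004) (12.7637, 16) (0, 16)]  |A|=67.7518
7. ⊥bis P0·P6 via (5.41,10.955): [(0, 10.0501) (7.7793, 11.3513) (10.4259, 12.9004) (12.7637, 16) (0, 16)]  |A|=55.1013
8. canonical 5-gon: [(0, 10.0501) (7.7793, 11.3513) (10.4259, 12.9004) (12.7637, 16) (0, 16)]
9. shoelace: 55.1013

Area of P0's cell: 55.1013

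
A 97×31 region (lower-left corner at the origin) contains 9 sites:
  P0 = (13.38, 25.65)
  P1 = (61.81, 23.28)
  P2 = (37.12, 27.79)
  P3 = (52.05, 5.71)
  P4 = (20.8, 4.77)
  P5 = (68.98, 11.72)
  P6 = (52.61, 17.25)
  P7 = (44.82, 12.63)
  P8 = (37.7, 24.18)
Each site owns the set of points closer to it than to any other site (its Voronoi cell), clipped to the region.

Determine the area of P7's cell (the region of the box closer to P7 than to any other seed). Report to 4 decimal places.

1. box [0,97]×[0,31]: [(0, 0) (97, 0) (97, 31) (0, 31)]
2. ⊥bis P7·P0 via (29.1,19.14): [(21.1737, 0) (97, 0) (97, 31) (34.0115, 31)]  |A|=2151.6295
3. ⊥bis P7·P1 via (53.315,17.955): [(21.1737, 0) (64.5699, 0) (45.1379, 31) (34.0115, 31)]  |A|=845.1001
4. ⊥bis P7·P2 via (40.97,20.21): [(26.4994, 12.8601) (21.1737, 0) (64.5699, 0) (49.2616, 24.4214)]  |A|=645.4754
5. ⊥bis P7·P3 via (48.435,9.17): [(26.4994, 12.8601) (21.1737, 0) (39.6582, 0) (54.7113, 15.7275) (49.2616, 24.4214)]  |A|=449.5763
6. ⊥bis P7·P4 via (32.81,8.7): [(30.7433, 15.0157) (35.6569, 0) (39.6582, 0) (54.7113, 15.7275) (49.2616, 24.4214)]  |A|=319.2897
7. ⊥bis P7·P5 via (56.9,12.175): [(30.7433, 15.0157) (35.6569, 0) (39.6582, 0) (54.7113, 15.7275) (49.2616, 24.4214)]  |A|=319.2897
8. ⊥bis P7·P6 via (48.715,14.94): [(44.5201, 22.0132) (30.7433, 15.0157) (35.6569, 0) (39.6582, 0) (50.7207, 11.5581)]  |A|=258.3292
9. ⊥bis P7·P8 via (41.26,18.405): [(45.2143, 20.8426) (31.5857, 12.4413) (35.6569, 0) (39.6582, 0) (50.7207, 11.5581)]  |A|=226.7559
10. canonical 5-gon: [(45.2143, 20.8426) (31.5857, 12.4413) (35.6569, 0) (39.6582, 0) (50.7207, 11.5581)]
11. shoelace: 226.7559

Area of P7's cell: 226.7559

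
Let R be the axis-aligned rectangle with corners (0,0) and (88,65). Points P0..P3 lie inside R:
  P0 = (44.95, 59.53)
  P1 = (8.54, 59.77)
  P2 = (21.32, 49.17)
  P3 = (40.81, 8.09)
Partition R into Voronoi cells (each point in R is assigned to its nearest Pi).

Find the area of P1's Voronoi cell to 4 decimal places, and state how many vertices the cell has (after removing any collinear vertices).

Area of P1's cell: 337.5702 (3 vertices)

1. box [0,88]×[0,65]: [(0, 0) (88, 0) (88, 65) (0, 65)]
2. ⊥bis P1·P0 via (26.745,59.65): [(0, 0) (26.3518, 0) (26.7803, 65) (0, 65)]  |A|=1726.7925
3. ⊥bis P1·P2 via (14.93,54.47): [(0, 36.4695) (23.6638, 65) (0, 65)]  |A|=337.5702
4. ⊥bis P1·P3 via (24.675,33.93): [(0, 36.4695) (23.6638, 65) (0, 65)]  |A|=337.5702
5. canonical 3-gon: [(0, 36.4695) (23.6638, 65) (0, 65)]
6. shoelace: 337.5702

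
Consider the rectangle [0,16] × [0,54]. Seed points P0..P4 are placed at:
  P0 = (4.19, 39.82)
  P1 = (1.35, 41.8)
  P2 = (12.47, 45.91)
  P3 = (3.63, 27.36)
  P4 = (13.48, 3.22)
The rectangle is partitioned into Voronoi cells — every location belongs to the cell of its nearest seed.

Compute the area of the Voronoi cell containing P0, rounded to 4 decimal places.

Area of P0's cell: 104.7682

1. box [0,16]×[0,54]: [(0, 0) (16, 0) (16, 54) (0, 54)]
2. ⊥bis P0·P1 via (2.77,40.81): [(0, 36.8369) (0, 0) (16, 0) (16, 54) (11.9658, 54)]  |A|=761.3143
3. ⊥bis P0·P2 via (8.33,42.865): [(6.2112, 45.7458) (0, 36.8369) (0, 0) (16, 0) (16, 32.4368)]  |A|=639.1256
4. ⊥bis P0·P3 via (3.91,33.59): [(15.5361, 33.0675) (6.2112, 45.7458) (0, 36.8369) (0, 33.7657)]  |A|=104.7682
5. ⊥bis P0·P4 via (8.835,21.52): [(15.5361, 33.0675) (6.2112, 45.7458) (0, 36.8369) (0, 33.7657)]  |A|=104.7682
6. canonical 4-gon: [(15.5361, 33.0675) (6.2112, 45.7458) (0, 36.8369) (0, 33.7657)]
7. shoelace: 104.7682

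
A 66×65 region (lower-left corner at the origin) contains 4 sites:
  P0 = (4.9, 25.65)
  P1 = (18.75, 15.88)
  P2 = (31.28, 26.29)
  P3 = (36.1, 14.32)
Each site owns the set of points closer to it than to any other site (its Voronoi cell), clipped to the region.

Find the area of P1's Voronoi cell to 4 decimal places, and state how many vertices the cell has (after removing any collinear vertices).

Area of P1's cell: 516.6667 (5 vertices)

1. box [0,66]×[0,65]: [(0, 0) (66, 0) (66, 65) (0, 65)]
2. ⊥bis P1·P0 via (11.825,20.765): [(0, 4.0018) (0, 0) (66, 0) (66, 65) (43.029, 65)]  |A|=2977.6535
3. ⊥bis P1·P2 via (25.015,21.085): [(18.0038, 29.5241) (0, 4.0018) (0, 0) (42.5325, 0)]  |A|=663.8907
4. ⊥bis P1·P3 via (27.425,15.1): [(27.6752, 17.883) (18.0038, 29.5241) (0, 4.0018) (0, 0) (26.0673, 0)]  |A|=516.6667
5. canonical 5-gon: [(27.6752, 17.883) (18.0038, 29.5241) (0, 4.0018) (0, 0) (26.0673, 0)]
6. shoelace: 516.6667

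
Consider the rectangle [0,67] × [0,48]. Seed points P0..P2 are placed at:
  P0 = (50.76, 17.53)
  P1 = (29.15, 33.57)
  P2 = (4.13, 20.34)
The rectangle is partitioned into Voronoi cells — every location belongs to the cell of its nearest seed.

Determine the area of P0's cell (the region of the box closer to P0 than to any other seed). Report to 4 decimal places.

Area of P0's cell: 1332.6848

1. box [0,67]×[0,48]: [(0, 0) (67, 0) (67, 48) (0, 48)]
2. ⊥bis P0·P1 via (39.955,25.55): [(20.9905, 0) (67, 0) (67, 48) (56.6185, 48)]  |A|=1353.3833
3. ⊥bis P0·P2 via (27.445,18.935): [(26.7734, 7.7911) (26.3039, 0) (67, 0) (67, 48) (56.6185, 48)]  |A|=1332.6848
4. canonical 5-gon: [(26.7734, 7.7911) (26.3039, 0) (67, 0) (67, 48) (56.6185, 48)]
5. shoelace: 1332.6848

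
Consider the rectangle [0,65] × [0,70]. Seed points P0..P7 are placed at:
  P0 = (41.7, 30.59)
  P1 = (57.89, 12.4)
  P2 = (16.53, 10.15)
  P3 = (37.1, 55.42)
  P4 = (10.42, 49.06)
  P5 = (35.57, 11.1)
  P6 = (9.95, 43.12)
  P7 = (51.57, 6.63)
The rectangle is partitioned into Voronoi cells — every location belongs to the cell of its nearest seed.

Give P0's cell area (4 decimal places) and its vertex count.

Area of P0's cell: 803.1775 (7 vertices)

1. box [0,65]×[0,70]: [(0, 0) (65, 0) (65, 70) (0, 70)]
2. ⊥bis P0·P1 via (49.795,21.495): [(0, 0) (25.6447, 0) (65, 35.0282) (65, 70) (0, 70)]  |A|=3860.7265
3. ⊥bis P0·P2 via (29.115,20.37): [(0, 56.2225) (37.2609, 10.339) (65, 35.0282) (65, 70) (0, 70)]  |A|=2680.7055
4. ⊥bis P0·P3 via (39.4,43.005): [(14.4824, 38.3888) (37.2609, 10.339) (65, 35.0282) (65, 47.7477)]  |A|=991.5067
5. ⊥bis P0·P4 via (26.06,39.825): [(26.5298, 40.6207) (20.6948, 30.7387) (37.2609, 10.339) (65, 35.0282) (65, 47.7477)]  |A|=938.492
6. ⊥bis P0·P5 via (38.635,20.845): [(26.5298, 40.6207) (20.6948, 30.7387) (25.3313, 25.0293) (46.3414, 18.4212) (65, 35.0282) (65, 47.7477)]  |A|=823.5861
7. ⊥bis P0·P6 via (25.825,36.855): [(27.3727, 40.7768) (22.5229, 28.4876) (25.3313, 25.0293) (46.3414, 18.4212) (65, 35.0282) (65, 47.7477)]  |A|=803.1855
8. ⊥bis P0·P7 via (46.635,18.61): [(27.3727, 40.7768) (22.5229, 28.4876) (25.3313, 25.0293) (46.248, 18.4506) (46.4835, 18.5476) (65, 35.0282) (65, 47.7477)]  |A|=803.1775
9. canonical 7-gon: [(27.3727, 40.7768) (22.5229, 28.4876) (25.3313, 25.0293) (46.248, 18.4506) (46.4835, 18.5476) (65, 35.0282) (65, 47.7477)]
10. shoelace: 803.1775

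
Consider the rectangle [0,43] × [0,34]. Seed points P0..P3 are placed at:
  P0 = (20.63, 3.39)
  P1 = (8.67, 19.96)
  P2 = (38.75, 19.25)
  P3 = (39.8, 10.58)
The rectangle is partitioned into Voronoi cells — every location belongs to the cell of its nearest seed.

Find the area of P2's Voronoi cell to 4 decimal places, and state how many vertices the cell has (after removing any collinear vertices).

1. box [0,43]×[0,34]: [(0, 0) (43, 0) (43, 34) (0, 34)]
2. ⊥bis P2·P0 via (29.69,11.32): [(39.5981, 0) (43, 0) (43, 34) (9.8387, 34)]  |A|=621.5733
3. ⊥bis P2·P1 via (23.71,19.605): [(23.6766, 18.1903) (39.5981, 0) (43, 0) (43, 34) (24.0498, 34)]  |A|=509.2371
4. ⊥bis P2·P3 via (39.275,14.915): [(23.6766, 18.1903) (27.7636, 13.5209) (43, 15.3661) (43, 34) (24.0498, 34)]  |A|=369.1768
5. canonical 5-gon: [(23.6766, 18.1903) (27.7636, 13.5209) (43, 15.3661) (43, 34) (24.0498, 34)]
6. shoelace: 369.1768

Area of P2's cell: 369.1768 (5 vertices)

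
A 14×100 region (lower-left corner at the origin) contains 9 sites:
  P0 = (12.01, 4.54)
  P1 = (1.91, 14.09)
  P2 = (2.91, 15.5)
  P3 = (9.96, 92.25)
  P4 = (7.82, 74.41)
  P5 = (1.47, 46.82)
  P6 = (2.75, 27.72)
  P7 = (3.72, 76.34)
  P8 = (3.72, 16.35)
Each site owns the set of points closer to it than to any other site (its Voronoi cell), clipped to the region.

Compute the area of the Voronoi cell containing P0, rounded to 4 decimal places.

1. box [0,14]×[0,100]: [(0, 0) (14, 0) (14, 100) (0, 100)]
2. ⊥bis P0·P1 via (6.96,9.315): [(0, 1.9542) (0, 0) (14, 0) (14, 16.7604)]  |A|=131.0023
3. ⊥bis P0·P2 via (7.46,10.02): [(8.2352, 10.6636) (0, 1.9542) (0, 0) (14, 0) (14, 15.4501)]  |A|=127.2253
4. ⊥bis P0·P3 via (10.985,48.395): [(8.2352, 10.6636) (0, 1.9542) (0, 0) (14, 0) (14, 15.4501)]  |A|=127.2253
5. ⊥bis P0·P4 via (9.915,39.475): [(8.2352, 10.6636) (0, 1.9542) (0, 0) (14, 0) (14, 15.4501)]  |A|=127.2253
6. ⊥bis P0·P5 via (6.74,25.68): [(8.2352, 10.6636) (0, 1.9542) (0, 0) (14, 0) (14, 15.4501)]  |A|=127.2253
7. ⊥bis P0·P6 via (7.38,16.13): [(8.2352, 10.6636) (0, 1.9542) (0, 0) (14, 0) (14, 15.4501)]  |A|=127.2253
8. ⊥bis P0·P7 via (7.865,40.44): [(8.2352, 10.6636) (0, 1.9542) (0, 0) (14, 0) (14, 15.4501)]  |A|=127.2253
9. ⊥bis P0·P8 via (7.865,10.445): [(8.5564, 10.9303) (8.2352, 10.6636) (0, 1.9542) (0, 0) (14, 0) (14, 14.7514)]  |A|=125.3237
10. canonical 6-gon: [(8.5564, 10.9303) (8.2352, 10.6636) (0, 1.9542) (0, 0) (14, 0) (14, 14.7514)]
11. shoelace: 125.3237

Area of P0's cell: 125.3237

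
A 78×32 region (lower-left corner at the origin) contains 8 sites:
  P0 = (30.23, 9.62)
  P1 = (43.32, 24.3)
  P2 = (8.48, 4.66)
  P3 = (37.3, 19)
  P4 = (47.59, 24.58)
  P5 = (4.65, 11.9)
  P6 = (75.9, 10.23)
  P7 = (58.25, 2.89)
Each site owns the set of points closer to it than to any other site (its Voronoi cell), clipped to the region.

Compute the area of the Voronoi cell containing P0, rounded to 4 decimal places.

1. box [0,78]×[0,32]: [(0, 0) (78, 0) (78, 32) (0, 32)]
2. ⊥bis P0·P1 via (36.775,16.96): [(0, 0) (55.7951, 0) (19.9081, 32) (0, 32)]  |A|=1211.2515
3. ⊥bis P0·P2 via (19.355,7.14): [(20.9832, 0) (55.7951, 0) (19.9081, 32) (13.6858, 32)]  |A|=656.5471
4. ⊥bis P0·P3 via (33.765,14.31): [(14.3896, 28.9139) (20.9832, 0) (52.7505, 0)]  |A|=459.2579
5. ⊥bis P0·P4 via (38.91,17.1): [(14.3896, 28.9139) (20.9832, 0) (52.7505, 0)]  |A|=459.2579
6. ⊥bis P0·P5 via (17.44,10.76): [(18.7642, 25.6166) (17.7462, 14.1949) (20.9832, 0) (52.7505, 0)]  |A|=432.5966
7. ⊥bis P0·P6 via (53.065,9.925): [(18.7642, 25.6166) (17.7462, 14.1949) (20.9832, 0) (52.7505, 0)]  |A|=432.5966
8. ⊥bis P0·P7 via (44.24,6.255): [(44.2725, 6.3902) (18.7642, 25.6166) (17.7462, 14.1949) (20.9832, 0) (42.7376, 0)]  |A|=400.6044
9. canonical 5-gon: [(44.2725, 6.3902) (18.7642, 25.6166) (17.7462, 14.1949) (20.9832, 0) (42.7376, 0)]
10. shoelace: 400.6044

Area of P0's cell: 400.6044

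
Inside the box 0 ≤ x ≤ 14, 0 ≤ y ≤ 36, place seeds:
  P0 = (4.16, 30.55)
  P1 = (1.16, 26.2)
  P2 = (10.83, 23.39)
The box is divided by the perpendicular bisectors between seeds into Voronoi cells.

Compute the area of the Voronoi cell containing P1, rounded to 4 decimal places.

Area of P1's cell: 82.1049

1. box [0,14]×[0,36]: [(0, 0) (14, 0) (14, 36) (0, 36)]
2. ⊥bis P1·P0 via (2.66,28.375): [(0, 30.2095) (0, 0) (14, 0) (14, 20.5543)]  |A|=355.3466
3. ⊥bis P1·P2 via (5.995,24.795): [(6.3049, 25.8613) (0, 30.2095) (0, 4.1645)]  |A|=82.1049
4. canonical 3-gon: [(6.3049, 25.8613) (0, 30.2095) (0, 4.1645)]
5. shoelace: 82.1049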